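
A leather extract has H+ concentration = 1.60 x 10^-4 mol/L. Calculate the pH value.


pH = -log10[H+]
pH = -log10(1.60 x 10^-4) = 3.80


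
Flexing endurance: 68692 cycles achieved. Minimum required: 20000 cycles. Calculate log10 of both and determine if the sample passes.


log10(68692) = 4.84
log10(20000) = 4.30
Passes: Yes


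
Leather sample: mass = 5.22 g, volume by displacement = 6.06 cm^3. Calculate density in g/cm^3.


0.861 g/cm^3


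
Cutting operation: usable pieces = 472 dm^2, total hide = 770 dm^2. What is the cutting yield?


Yield = usable / total x 100
Yield = 472 / 770 x 100 = 61.3%


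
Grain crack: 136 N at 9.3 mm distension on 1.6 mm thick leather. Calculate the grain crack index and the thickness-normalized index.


Crack index = 136 / 9.3 = 14.6 N/mm
Normalized = 14.6 / 1.6 = 9.1 N/mm per mm


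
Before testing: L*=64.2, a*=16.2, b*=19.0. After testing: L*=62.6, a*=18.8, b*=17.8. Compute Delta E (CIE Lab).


Delta E = 3.28


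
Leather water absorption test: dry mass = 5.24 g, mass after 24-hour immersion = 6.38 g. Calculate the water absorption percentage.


Water absorbed = 6.38 - 5.24 = 1.14 g
WA% = 1.14 / 5.24 x 100 = 21.8%


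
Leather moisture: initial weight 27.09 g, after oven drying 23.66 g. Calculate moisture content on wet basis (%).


12.7%


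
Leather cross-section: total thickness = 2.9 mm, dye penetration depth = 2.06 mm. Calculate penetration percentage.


71.0%

Penetration% = 2.06 / 2.9 x 100
Penetration = 71.0%


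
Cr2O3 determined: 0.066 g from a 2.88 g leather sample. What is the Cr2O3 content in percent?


Cr2O3% = 0.066 / 2.88 x 100
Cr2O3% = 2.29%


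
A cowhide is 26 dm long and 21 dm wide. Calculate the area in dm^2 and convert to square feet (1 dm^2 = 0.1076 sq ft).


546 dm^2
58.75 sq ft


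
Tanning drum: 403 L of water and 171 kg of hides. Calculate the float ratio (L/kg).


Float ratio = water / hide weight
Ratio = 403 / 171 = 2.4


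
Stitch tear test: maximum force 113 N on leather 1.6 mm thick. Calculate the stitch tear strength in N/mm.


70.6 N/mm


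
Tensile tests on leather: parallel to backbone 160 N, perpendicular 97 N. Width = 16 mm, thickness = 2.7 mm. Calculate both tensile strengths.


Area = 16 x 2.7 = 43.2 mm^2
TS (parallel) = 160 / 43.2 = 3.70 N/mm^2
TS (perpendicular) = 97 / 43.2 = 2.25 N/mm^2


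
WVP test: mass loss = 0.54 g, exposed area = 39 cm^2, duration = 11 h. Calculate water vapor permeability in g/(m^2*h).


12.59 g/(m^2*h)

WVP = mass_loss / (area x time) x 10000
WVP = 0.54 / (39 x 11) x 10000
WVP = 0.54 / 429 x 10000 = 12.59 g/(m^2*h)


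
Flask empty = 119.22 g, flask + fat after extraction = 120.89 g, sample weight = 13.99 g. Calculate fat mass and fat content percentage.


Fat mass = 120.89 - 119.22 = 1.67 g
Fat% = 1.67 / 13.99 x 100 = 11.9%


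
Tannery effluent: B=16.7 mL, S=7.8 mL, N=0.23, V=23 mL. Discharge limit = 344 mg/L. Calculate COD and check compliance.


COD = (16.7 - 7.8) x 0.23 x 8000 / 23 = 712.0 mg/L
Limit: 344 mg/L
Compliant: No


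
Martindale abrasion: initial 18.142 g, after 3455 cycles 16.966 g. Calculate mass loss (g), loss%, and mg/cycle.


Mass loss = 1.176 g
Loss = 6.48%
Rate = 0.340 mg/cycle

Loss = 18.142 - 16.966 = 1.176 g
Loss% = 1.176 / 18.142 x 100 = 6.48%
Rate = 1.176 / 3455 x 1000 = 0.340 mg/cycle


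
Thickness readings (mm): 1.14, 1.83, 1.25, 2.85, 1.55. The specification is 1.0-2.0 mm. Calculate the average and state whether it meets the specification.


Average = 1.72 mm
Within specification: Yes


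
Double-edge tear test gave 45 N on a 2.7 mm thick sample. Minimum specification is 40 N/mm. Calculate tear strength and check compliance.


Tear strength = 45 / 2.7 = 16.7 N/mm
Required minimum = 40 N/mm
Compliant: No


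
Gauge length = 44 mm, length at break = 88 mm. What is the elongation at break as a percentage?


100.0%

Extension = 88 - 44 = 44 mm
Elongation = 44 / 44 x 100 = 100.0%


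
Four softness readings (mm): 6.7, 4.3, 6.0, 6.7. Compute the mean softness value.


5.93 mm


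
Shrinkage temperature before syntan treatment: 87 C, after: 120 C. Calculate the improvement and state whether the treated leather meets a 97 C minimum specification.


Improvement = 33 C
Meets 97 C spec: Yes

Improvement = 120 - 87 = 33 C
Spec check: 120 C >= 97 C? Yes


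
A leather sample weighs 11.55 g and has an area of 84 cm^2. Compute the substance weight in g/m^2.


1375.0 g/m^2

Substance weight = mass / area x 10000
SW = 11.55 / 84 x 10000
SW = 1375.0 g/m^2


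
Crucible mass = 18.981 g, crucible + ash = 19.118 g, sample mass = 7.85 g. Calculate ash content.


Ash mass = 0.137 g
Ash content = 1.75%

Ash mass = 19.118 - 18.981 = 0.137 g
Ash% = 0.137 / 7.85 x 100 = 1.75%


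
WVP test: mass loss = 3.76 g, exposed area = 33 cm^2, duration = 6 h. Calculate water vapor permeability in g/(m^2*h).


189.90 g/(m^2*h)

WVP = mass_loss / (area x time) x 10000
WVP = 3.76 / (33 x 6) x 10000
WVP = 3.76 / 198 x 10000 = 189.90 g/(m^2*h)


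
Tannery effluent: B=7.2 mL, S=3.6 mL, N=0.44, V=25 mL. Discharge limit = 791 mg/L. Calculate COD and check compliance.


COD = (7.2 - 3.6) x 0.44 x 8000 / 25 = 506.9 mg/L
Limit: 791 mg/L
Compliant: Yes


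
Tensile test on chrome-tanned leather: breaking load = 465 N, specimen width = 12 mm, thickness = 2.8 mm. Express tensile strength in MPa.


13.84 MPa

Cross-section = 12 x 2.8 = 33.6 mm^2
TS = 465 / 33.6 = 13.84 MPa
(1 N/mm^2 = 1 MPa)


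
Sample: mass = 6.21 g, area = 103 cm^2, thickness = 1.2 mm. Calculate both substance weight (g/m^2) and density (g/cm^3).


SW = 6.21 / 103 x 10000 = 602.9 g/m^2
Volume = 103 x 1.2 / 10 = 12.36 cm^3
Density = 6.21 / 12.36 = 0.502 g/cm^3


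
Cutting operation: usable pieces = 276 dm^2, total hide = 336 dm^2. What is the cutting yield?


82.1%

Yield = usable / total x 100
Yield = 276 / 336 x 100 = 82.1%


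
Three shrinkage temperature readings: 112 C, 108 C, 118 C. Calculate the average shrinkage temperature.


112.7 C


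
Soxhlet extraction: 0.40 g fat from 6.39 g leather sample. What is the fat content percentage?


6.3%


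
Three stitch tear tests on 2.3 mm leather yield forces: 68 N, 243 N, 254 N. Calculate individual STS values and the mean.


STS1 = 29.6 N/mm
STS2 = 105.7 N/mm
STS3 = 110.4 N/mm
Mean = 81.9 N/mm


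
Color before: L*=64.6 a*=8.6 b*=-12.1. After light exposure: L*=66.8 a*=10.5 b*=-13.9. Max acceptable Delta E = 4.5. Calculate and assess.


Delta E = 3.42
Passes: Yes


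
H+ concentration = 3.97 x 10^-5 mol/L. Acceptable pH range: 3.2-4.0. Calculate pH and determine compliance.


pH = -log10(3.97 x 10^-5) = 4.40
Range: 3.2 to 4.0
Compliant: No


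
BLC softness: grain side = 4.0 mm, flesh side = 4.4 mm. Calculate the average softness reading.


4.20 mm

Average = (4.0 + 4.4) / 2
Average = 4.20 mm


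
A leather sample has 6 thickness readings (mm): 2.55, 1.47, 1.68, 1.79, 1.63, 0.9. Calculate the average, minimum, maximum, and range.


Sum = 10.02
Average = 10.02 / 6 = 1.67 mm
Minimum = 0.9 mm
Maximum = 2.55 mm
Range = 2.55 - 0.9 = 1.65 mm


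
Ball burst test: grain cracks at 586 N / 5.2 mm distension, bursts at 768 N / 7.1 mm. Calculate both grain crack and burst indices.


Crack index = 586 / 5.2 = 112.7 N/mm
Burst index = 768 / 7.1 = 108.2 N/mm


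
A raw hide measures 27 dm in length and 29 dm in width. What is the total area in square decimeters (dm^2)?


783 dm^2

Area = length x width
Area = 27 x 29 = 783 dm^2


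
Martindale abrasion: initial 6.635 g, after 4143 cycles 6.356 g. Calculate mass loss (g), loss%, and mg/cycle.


Mass loss = 0.279 g
Loss = 4.20%
Rate = 0.067 mg/cycle

Loss = 6.635 - 6.356 = 0.279 g
Loss% = 0.279 / 6.635 x 100 = 4.20%
Rate = 0.279 / 4143 x 1000 = 0.067 mg/cycle


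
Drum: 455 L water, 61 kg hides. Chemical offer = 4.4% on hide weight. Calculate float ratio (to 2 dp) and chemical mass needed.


Float ratio = 7.46
Chemical needed = 2.684 kg

Float ratio = 455 / 61 = 7.46
Chemical = 61 x 4.4 / 100 = 2.684 kg


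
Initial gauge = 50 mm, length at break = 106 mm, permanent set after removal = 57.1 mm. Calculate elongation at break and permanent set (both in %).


Elongation at break = 112.0%
Permanent set = 14.2%

Elongation at break = (106 - 50) / 50 x 100 = 112.0%
Permanent set = (57.1 - 50) / 50 x 100 = 14.2%


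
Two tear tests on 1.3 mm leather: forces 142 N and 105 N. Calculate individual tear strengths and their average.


Tear 1 = 109.2 N/mm
Tear 2 = 80.8 N/mm
Average = 95.0 N/mm

Tear 1 = 142 / 1.3 = 109.2 N/mm
Tear 2 = 105 / 1.3 = 80.8 N/mm
Average = (109.2 + 80.8) / 2 = 95.0 N/mm


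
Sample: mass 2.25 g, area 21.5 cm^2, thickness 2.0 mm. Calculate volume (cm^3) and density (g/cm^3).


Volume = 4.300 cm^3
Density = 0.523 g/cm^3

Thickness in cm = 2.0 / 10 = 0.20 cm
Volume = 21.5 x 0.20 = 4.300 cm^3
Density = 2.25 / 4.300 = 0.523 g/cm^3


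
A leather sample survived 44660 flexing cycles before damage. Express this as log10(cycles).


log10(44660) = 4.65


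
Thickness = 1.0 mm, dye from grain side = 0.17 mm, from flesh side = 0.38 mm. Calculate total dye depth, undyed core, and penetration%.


Total dyed = 0.55 mm
Undyed core = 0.45 mm
Penetration = 55.0%


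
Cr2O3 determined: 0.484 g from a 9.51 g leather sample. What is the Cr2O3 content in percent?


5.09%

Cr2O3% = 0.484 / 9.51 x 100
Cr2O3% = 5.09%


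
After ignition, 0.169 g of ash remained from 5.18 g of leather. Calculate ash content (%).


3.26%

Ash% = 0.169 / 5.18 x 100
Ash% = 3.26%


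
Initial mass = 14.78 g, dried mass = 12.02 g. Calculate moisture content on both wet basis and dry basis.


Wet basis = 18.7%
Dry basis = 23.0%


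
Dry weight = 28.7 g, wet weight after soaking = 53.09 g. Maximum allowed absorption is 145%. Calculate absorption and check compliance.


WA = (53.09 - 28.7) / 28.7 x 100 = 85.0%
Maximum allowed: 145%
Compliant: Yes


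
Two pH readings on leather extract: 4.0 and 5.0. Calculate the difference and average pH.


Difference = 1.0
Average pH = 4.50


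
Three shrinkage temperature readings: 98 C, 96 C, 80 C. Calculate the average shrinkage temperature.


Average = (98 + 96 + 80) / 3
Average = 274 / 3 = 91.3 C


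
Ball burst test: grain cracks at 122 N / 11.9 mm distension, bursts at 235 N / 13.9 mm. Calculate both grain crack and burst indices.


Crack index = 122 / 11.9 = 10.3 N/mm
Burst index = 235 / 13.9 = 16.9 N/mm


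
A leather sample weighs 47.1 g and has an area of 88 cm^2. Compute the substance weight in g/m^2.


5352.3 g/m^2


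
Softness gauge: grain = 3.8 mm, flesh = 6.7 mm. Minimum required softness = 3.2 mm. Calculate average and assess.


Average = (3.8 + 6.7) / 2 = 5.25 mm
Minimum = 3.2 mm
Meets requirement: Yes


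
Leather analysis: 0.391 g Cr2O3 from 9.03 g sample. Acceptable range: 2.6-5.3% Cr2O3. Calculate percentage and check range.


Cr2O3% = 0.391 / 9.03 x 100 = 4.33%
Acceptable range: 2.6 to 5.3%
Within range: Yes


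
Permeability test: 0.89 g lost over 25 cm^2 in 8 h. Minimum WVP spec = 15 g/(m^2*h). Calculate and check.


WVP = 0.89 / (25 x 8) x 10000 = 44.50 g/(m^2*h)
Minimum: 15 g/(m^2*h)
Meets spec: Yes


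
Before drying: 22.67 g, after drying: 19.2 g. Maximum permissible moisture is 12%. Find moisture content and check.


MC = (22.67 - 19.2) / 22.67 x 100 = 15.3%
Maximum: 12%
Acceptable: No


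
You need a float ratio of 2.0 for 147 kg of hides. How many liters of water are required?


294.0 L

Water = hide weight x target ratio
Water = 147 x 2.0 = 294.0 L


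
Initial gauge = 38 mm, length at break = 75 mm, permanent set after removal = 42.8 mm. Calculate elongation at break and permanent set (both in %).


Elongation at break = 97.4%
Permanent set = 12.6%

Elongation at break = (75 - 38) / 38 x 100 = 97.4%
Permanent set = (42.8 - 38) / 38 x 100 = 12.6%


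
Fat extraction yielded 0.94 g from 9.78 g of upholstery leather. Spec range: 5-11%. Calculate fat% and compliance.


Fat content = 9.6%
Compliant: Yes


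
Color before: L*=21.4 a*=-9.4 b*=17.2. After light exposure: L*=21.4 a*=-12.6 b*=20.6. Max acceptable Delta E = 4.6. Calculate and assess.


Delta E = 4.67
Passes: No


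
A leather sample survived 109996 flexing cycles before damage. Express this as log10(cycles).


log10(109996) = 5.04


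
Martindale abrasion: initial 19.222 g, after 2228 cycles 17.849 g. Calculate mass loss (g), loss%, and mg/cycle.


Mass loss = 1.373 g
Loss = 7.14%
Rate = 0.616 mg/cycle


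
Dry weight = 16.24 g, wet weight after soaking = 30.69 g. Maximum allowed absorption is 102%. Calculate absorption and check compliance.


Absorption = 89.0%
Compliant: Yes

WA = (30.69 - 16.24) / 16.24 x 100 = 89.0%
Maximum allowed: 102%
Compliant: Yes


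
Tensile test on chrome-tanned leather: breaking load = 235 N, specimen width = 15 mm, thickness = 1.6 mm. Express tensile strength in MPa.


Cross-section = 15 x 1.6 = 24.0 mm^2
TS = 235 / 24.0 = 9.79 MPa
(1 N/mm^2 = 1 MPa)


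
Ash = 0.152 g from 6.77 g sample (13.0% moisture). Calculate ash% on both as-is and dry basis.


As-is ash% = 0.152 / 6.77 x 100 = 2.25%
Dry mass = 6.77 x (100 - 13.0) / 100 = 5.8899 g
Dry-basis ash% = 0.152 / 5.8899 x 100 = 2.58%


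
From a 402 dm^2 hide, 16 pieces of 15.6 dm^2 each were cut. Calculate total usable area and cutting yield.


Total usable = 16 x 15.6 = 249.6 dm^2
Yield = 249.6 / 402 x 100 = 62.1%


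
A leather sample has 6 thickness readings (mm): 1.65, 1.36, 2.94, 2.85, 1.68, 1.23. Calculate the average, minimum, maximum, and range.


Average = 1.95 mm
Min = 1.23 mm
Max = 2.94 mm
Range = 1.71 mm


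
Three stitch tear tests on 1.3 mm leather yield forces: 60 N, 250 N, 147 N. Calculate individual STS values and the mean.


STS1 = 46.2 N/mm
STS2 = 192.3 N/mm
STS3 = 113.1 N/mm
Mean = 117.2 N/mm


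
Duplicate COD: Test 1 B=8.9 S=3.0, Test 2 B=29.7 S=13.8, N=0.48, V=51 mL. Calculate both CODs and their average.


COD1 = 444.2 mg/L
COD2 = 1197.2 mg/L
Average = 820.7 mg/L


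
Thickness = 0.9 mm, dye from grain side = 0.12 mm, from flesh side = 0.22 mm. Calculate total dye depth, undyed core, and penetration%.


Total dyed = 0.12 + 0.22 = 0.34 mm
Undyed core = 0.9 - 0.34 = 0.56 mm
Penetration = 0.34 / 0.9 x 100 = 37.8%


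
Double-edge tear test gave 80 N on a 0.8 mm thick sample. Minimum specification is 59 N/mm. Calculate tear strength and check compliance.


Tear strength = 100.0 N/mm
Compliant: Yes


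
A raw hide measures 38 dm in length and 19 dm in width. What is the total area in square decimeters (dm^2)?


Area = length x width
Area = 38 x 19 = 722 dm^2


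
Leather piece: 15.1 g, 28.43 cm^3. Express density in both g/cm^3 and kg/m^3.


Density = 15.1 / 28.43 = 0.531 g/cm^3
Convert: 0.531 x 1000 = 531 kg/m^3


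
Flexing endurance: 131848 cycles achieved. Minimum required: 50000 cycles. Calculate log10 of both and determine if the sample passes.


Achieved: log10 = 5.12
Required: log10 = 4.70
Passes: Yes

log10(131848) = 5.12
log10(50000) = 4.70
Passes: Yes


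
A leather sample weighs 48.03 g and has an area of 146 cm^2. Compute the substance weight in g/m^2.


Substance weight = mass / area x 10000
SW = 48.03 / 146 x 10000
SW = 3289.7 g/m^2


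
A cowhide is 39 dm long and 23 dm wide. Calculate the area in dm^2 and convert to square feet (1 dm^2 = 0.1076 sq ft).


Area = 39 x 23 = 897 dm^2
Conversion: 897 x 0.1076 = 96.52 sq ft


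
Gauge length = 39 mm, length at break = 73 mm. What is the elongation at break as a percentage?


Extension = 73 - 39 = 34 mm
Elongation = 34 / 39 x 100 = 87.2%


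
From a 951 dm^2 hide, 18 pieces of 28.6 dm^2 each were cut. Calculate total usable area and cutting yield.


Usable area = 514.8 dm^2
Yield = 54.1%


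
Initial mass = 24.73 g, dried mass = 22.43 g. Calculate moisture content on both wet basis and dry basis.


Wet basis = 9.3%
Dry basis = 10.3%

Moisture lost = 24.73 - 22.43 = 2.30 g
Wet basis MC = 2.30 / 24.73 x 100 = 9.3%
Dry basis MC = 2.30 / 22.43 x 100 = 10.3%


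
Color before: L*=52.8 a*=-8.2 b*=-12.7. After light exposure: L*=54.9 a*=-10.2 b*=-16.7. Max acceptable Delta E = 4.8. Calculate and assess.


dL = 2.1, da = -2.0, db = -4.0
dE = sqrt((2.1)^2 + (-2.0)^2 + (-4.0)^2) = 4.94
Max = 4.8
Passes: No


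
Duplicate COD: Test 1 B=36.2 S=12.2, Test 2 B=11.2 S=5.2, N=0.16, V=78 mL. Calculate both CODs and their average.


COD1 = (36.2 - 12.2) x 0.16 x 8000 / 78 = 393.8 mg/L
COD2 = (11.2 - 5.2) x 0.16 x 8000 / 78 = 98.5 mg/L
Average = (393.8 + 98.5) / 2 = 246.2 mg/L


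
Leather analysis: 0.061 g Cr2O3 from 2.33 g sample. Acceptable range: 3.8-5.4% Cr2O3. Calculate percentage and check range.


Cr2O3% = 0.061 / 2.33 x 100 = 2.62%
Acceptable range: 3.8 to 5.4%
Within range: No


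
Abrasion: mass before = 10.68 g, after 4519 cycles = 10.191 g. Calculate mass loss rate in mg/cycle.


Mass loss = 10.68 - 10.191 = 0.489 g
Rate = 0.489 / 4519 x 1000 = 0.108 mg/cycle


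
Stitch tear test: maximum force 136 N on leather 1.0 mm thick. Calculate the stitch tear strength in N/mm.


Stitch tear strength = force / thickness
STS = 136 / 1.0 = 136.0 N/mm


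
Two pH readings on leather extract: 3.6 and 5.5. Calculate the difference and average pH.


Difference = 1.9
Average pH = 4.55

Difference = |3.6 - 5.5| = 1.9
Average = (3.6 + 5.5) / 2 = 4.55


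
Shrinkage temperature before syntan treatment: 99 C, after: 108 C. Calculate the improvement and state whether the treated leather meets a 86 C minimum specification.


Improvement = 108 - 99 = 9 C
Spec check: 108 C >= 86 C? Yes


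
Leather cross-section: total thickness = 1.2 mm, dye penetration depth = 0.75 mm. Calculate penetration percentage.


62.5%


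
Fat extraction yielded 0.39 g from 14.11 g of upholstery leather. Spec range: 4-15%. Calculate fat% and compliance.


Fat% = 0.39 / 14.11 x 100 = 2.8%
Spec range: 4-15%
Compliant: No


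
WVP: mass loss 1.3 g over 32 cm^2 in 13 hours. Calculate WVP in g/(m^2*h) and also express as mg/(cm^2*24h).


WVP = 1.3 / (32 x 13) x 10000 = 31.25 g/(m^2*h)
Mass loss in mg = 1.3 x 1000 = 1300 mg
Per cm^2 per 24h in mg: 1300 x 24 / (32 x 13) = 31200 / 416 = 75.00 mg/(cm^2*24h)


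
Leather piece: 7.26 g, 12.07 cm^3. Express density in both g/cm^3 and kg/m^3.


Density = 7.26 / 12.07 = 0.601 g/cm^3
Convert: 0.601 x 1000 = 601 kg/m^3


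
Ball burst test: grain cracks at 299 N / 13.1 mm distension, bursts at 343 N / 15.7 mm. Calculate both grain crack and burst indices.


Crack index = 22.8 N/mm
Burst index = 21.8 N/mm

Crack index = 299 / 13.1 = 22.8 N/mm
Burst index = 343 / 15.7 = 21.8 N/mm


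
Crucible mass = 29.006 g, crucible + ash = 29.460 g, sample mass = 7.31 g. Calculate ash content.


Ash mass = 29.460 - 29.006 = 0.454 g
Ash% = 0.454 / 7.31 x 100 = 6.21%


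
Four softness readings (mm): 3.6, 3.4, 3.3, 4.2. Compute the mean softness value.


3.63 mm


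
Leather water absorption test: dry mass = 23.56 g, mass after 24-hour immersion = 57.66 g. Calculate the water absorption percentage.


144.7%

Water absorbed = 57.66 - 23.56 = 34.10 g
WA% = 34.10 / 23.56 x 100 = 144.7%


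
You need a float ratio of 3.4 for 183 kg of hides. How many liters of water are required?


Water = hide weight x target ratio
Water = 183 x 3.4 = 622.2 L


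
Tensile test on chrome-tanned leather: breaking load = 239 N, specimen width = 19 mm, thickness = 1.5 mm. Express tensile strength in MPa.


8.39 MPa

Cross-section = 19 x 1.5 = 28.5 mm^2
TS = 239 / 28.5 = 8.39 MPa
(1 N/mm^2 = 1 MPa)


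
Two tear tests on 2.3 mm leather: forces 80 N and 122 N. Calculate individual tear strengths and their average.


Tear 1 = 34.8 N/mm
Tear 2 = 53.0 N/mm
Average = 43.9 N/mm

Tear 1 = 80 / 2.3 = 34.8 N/mm
Tear 2 = 122 / 2.3 = 53.0 N/mm
Average = (34.8 + 53.0) / 2 = 43.9 N/mm


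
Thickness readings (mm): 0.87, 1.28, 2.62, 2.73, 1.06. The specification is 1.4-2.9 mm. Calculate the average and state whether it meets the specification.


Average = 1.71 mm
Within specification: Yes


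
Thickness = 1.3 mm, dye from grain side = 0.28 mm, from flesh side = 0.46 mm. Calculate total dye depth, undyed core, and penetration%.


Total dyed = 0.28 + 0.46 = 0.74 mm
Undyed core = 1.3 - 0.74 = 0.56 mm
Penetration = 0.74 / 1.3 x 100 = 56.9%


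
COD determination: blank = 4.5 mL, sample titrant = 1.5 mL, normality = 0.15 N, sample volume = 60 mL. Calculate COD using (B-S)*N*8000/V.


COD = (4.5 - 1.5) x 0.15 x 8000 / 60
COD = 3.0 x 0.15 x 8000 / 60
COD = 60.0 mg/L


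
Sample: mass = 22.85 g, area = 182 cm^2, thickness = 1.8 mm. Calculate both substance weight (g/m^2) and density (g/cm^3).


SW = 22.85 / 182 x 10000 = 1255.5 g/m^2
Volume = 182 x 1.8 / 10 = 32.76 cm^3
Density = 22.85 / 32.76 = 0.697 g/cm^3


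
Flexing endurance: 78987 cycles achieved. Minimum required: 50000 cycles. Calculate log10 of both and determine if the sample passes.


log10(78987) = 4.90
log10(50000) = 4.70
Passes: Yes


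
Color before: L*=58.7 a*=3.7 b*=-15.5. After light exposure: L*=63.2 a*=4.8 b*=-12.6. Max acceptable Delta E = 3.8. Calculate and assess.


dL = 4.5, da = 1.1, db = 2.9
dE = sqrt((4.5)^2 + (1.1)^2 + (2.9)^2) = 5.47
Max = 3.8
Passes: No


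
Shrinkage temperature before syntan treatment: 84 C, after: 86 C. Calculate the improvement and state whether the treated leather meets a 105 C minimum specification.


Improvement = 86 - 84 = 2 C
Spec check: 86 C >= 105 C? No


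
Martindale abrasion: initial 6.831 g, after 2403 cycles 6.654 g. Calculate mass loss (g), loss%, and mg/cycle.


Mass loss = 0.177 g
Loss = 2.59%
Rate = 0.074 mg/cycle


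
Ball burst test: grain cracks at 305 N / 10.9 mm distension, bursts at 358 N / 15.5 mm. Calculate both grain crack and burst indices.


Crack index = 28.0 N/mm
Burst index = 23.1 N/mm


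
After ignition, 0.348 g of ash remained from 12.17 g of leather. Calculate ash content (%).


2.86%

Ash% = 0.348 / 12.17 x 100
Ash% = 2.86%


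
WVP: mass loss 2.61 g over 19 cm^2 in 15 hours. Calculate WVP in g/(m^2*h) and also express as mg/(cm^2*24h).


WVP = 91.58 g/(m^2*h)
Daily rate = 219.79 mg/(cm^2*24h)


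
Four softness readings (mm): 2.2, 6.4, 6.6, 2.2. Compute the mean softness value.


Sum = 2.2 + 6.4 + 6.6 + 2.2
Mean = 17.4 / 4 = 4.35 mm


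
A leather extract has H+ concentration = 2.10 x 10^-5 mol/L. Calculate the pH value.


pH = 4.68


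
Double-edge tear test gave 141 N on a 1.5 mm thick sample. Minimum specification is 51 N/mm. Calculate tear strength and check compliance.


Tear strength = 141 / 1.5 = 94.0 N/mm
Required minimum = 51 N/mm
Compliant: Yes


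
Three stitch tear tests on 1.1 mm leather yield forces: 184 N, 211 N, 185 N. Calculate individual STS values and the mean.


STS1 = 167.3 N/mm
STS2 = 191.8 N/mm
STS3 = 168.2 N/mm
Mean = 175.8 N/mm


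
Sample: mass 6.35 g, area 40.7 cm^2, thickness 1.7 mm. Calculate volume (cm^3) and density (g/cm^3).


Volume = 6.919 cm^3
Density = 0.918 g/cm^3

Thickness in cm = 1.7 / 10 = 0.17 cm
Volume = 40.7 x 0.17 = 6.919 cm^3
Density = 6.35 / 6.919 = 0.918 g/cm^3


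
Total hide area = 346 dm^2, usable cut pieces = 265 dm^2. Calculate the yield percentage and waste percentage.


Yield = 265 / 346 x 100 = 76.6%
Waste = 346 - 265 = 81 dm^2
Waste% = 100 - 76.6 = 23.4%


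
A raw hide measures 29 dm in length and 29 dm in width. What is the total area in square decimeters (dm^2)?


841 dm^2


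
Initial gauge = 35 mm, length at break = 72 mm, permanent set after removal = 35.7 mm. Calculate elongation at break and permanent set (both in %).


Elongation at break = (72 - 35) / 35 x 100 = 105.7%
Permanent set = (35.7 - 35) / 35 x 100 = 2.0%


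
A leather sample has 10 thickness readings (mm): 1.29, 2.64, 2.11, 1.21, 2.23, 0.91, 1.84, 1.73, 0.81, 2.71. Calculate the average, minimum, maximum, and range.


Average = 1.75 mm
Min = 0.81 mm
Max = 2.71 mm
Range = 1.90 mm

Sum = 17.48
Average = 17.48 / 10 = 1.75 mm
Minimum = 0.81 mm
Maximum = 2.71 mm
Range = 2.71 - 0.81 = 1.90 mm


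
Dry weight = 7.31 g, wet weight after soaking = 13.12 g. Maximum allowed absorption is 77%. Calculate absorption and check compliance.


WA = (13.12 - 7.31) / 7.31 x 100 = 79.5%
Maximum allowed: 77%
Compliant: No


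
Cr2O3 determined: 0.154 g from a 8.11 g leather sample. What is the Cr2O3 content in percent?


1.90%

Cr2O3% = 0.154 / 8.11 x 100
Cr2O3% = 1.90%


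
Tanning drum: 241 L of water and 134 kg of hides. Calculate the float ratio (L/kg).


Float ratio = water / hide weight
Ratio = 241 / 134 = 1.8


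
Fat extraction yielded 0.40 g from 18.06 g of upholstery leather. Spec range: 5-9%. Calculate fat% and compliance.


Fat content = 2.2%
Compliant: No


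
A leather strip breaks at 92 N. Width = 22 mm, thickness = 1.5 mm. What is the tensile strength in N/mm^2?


2.79 N/mm^2

Cross-sectional area = 22 x 1.5 = 33.0 mm^2
Tensile strength = 92 / 33.0 = 2.79 N/mm^2


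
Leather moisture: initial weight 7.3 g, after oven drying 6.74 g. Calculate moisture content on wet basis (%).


Moisture = 7.3 - 6.74 = 0.56 g
MC = 0.56 / 7.3 x 100 = 7.7%


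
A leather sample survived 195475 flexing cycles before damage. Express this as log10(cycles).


5.29


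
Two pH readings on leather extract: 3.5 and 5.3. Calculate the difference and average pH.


Difference = |3.5 - 5.3| = 1.8
Average = (3.5 + 5.3) / 2 = 4.40


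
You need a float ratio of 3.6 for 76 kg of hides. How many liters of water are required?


273.6 L


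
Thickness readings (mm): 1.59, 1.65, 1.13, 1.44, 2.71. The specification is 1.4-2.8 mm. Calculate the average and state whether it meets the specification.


Average = 1.70 mm
Within specification: Yes


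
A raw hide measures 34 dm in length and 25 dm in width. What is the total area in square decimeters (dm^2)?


Area = length x width
Area = 34 x 25 = 850 dm^2


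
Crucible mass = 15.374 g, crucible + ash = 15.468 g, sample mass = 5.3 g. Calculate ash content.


Ash mass = 15.468 - 15.374 = 0.094 g
Ash% = 0.094 / 5.3 x 100 = 1.77%


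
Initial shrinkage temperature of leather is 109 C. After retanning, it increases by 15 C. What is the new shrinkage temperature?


124 C


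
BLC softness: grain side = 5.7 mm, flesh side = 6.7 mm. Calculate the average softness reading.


Average = (5.7 + 6.7) / 2
Average = 6.20 mm


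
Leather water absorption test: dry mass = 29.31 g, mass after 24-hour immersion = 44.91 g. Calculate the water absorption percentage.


53.2%

Water absorbed = 44.91 - 29.31 = 15.60 g
WA% = 15.60 / 29.31 x 100 = 53.2%


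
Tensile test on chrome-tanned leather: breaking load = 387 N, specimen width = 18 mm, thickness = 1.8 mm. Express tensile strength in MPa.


11.94 MPa


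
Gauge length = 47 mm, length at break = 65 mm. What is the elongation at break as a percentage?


Extension = 65 - 47 = 18 mm
Elongation = 18 / 47 x 100 = 38.3%


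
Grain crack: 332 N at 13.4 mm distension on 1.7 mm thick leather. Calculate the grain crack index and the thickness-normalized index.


Crack index = 24.8 N/mm
Normalized index = 14.6 N/mm per mm

Crack index = 332 / 13.4 = 24.8 N/mm
Normalized = 24.8 / 1.7 = 14.6 N/mm per mm


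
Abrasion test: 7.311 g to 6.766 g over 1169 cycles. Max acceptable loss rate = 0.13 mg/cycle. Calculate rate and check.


Loss = 7.311 - 6.766 = 0.545 g
Rate = 0.545 g / 1169 cycles x 1000 = 0.466 mg/cycle
Max = 0.13 mg/cycle
Passes: No


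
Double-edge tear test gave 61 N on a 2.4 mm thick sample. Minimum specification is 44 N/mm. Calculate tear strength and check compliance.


Tear strength = 61 / 2.4 = 25.4 N/mm
Required minimum = 44 N/mm
Compliant: No


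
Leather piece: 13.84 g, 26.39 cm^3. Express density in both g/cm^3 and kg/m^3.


0.524 g/cm^3
524 kg/m^3

Density = 13.84 / 26.39 = 0.524 g/cm^3
Convert: 0.524 x 1000 = 524 kg/m^3


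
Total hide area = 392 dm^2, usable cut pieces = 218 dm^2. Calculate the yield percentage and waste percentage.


Yield = 55.6%
Waste = 44.4%

Yield = 218 / 392 x 100 = 55.6%
Waste = 392 - 218 = 174 dm^2
Waste% = 100 - 55.6 = 44.4%


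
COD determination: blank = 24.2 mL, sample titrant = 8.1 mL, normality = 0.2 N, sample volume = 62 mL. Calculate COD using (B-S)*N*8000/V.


415.5 mg/L

COD = (24.2 - 8.1) x 0.2 x 8000 / 62
COD = 16.1 x 0.2 x 8000 / 62
COD = 415.5 mg/L


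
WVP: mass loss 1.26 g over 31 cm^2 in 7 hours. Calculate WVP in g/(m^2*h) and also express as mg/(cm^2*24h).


WVP = 58.06 g/(m^2*h)
Daily rate = 139.35 mg/(cm^2*24h)

WVP = 1.26 / (31 x 7) x 10000 = 58.06 g/(m^2*h)
Mass loss in mg = 1.26 x 1000 = 1260 mg
Per cm^2 per 24h in mg: 1260 x 24 / (31 x 7) = 30240 / 217 = 139.35 mg/(cm^2*24h)


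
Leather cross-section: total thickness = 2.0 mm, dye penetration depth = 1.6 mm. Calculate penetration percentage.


Penetration% = 1.6 / 2.0 x 100
Penetration = 80.0%


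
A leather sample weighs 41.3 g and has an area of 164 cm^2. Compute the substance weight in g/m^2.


2518.3 g/m^2

Substance weight = mass / area x 10000
SW = 41.3 / 164 x 10000
SW = 2518.3 g/m^2


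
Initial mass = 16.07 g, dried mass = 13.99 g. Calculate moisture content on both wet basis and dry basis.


Moisture lost = 16.07 - 13.99 = 2.08 g
Wet basis MC = 2.08 / 16.07 x 100 = 12.9%
Dry basis MC = 2.08 / 13.99 x 100 = 14.9%


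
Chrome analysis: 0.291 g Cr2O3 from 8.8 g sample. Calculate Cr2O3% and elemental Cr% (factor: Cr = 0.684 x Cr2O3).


Cr2O3 = 3.31%
Cr = 2.26%


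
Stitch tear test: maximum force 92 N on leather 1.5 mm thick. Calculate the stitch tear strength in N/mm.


Stitch tear strength = force / thickness
STS = 92 / 1.5 = 61.3 N/mm


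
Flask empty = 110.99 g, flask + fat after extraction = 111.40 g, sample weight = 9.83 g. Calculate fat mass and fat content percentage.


Fat mass = 111.40 - 110.99 = 0.41 g
Fat% = 0.41 / 9.83 x 100 = 4.2%


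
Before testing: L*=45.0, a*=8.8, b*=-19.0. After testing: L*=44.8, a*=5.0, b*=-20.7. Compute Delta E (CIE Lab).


Delta E = 4.17

dL = 44.8 - 45.0 = -0.2
da = 5.0 - 8.8 = -3.8
db = -20.7 - (-19.0) = -1.7
dE = sqrt((-0.2)^2 + (-3.8)^2 + (-1.7)^2) = 4.17


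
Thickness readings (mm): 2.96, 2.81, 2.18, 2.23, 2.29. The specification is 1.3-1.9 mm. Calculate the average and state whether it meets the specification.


Sum = 12.47
Average = 12.47 / 5 = 2.49 mm
Specification range: 1.3 to 1.9 mm
Within spec: No


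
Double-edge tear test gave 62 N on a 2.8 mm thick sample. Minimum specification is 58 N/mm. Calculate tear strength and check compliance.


Tear strength = 22.1 N/mm
Compliant: No


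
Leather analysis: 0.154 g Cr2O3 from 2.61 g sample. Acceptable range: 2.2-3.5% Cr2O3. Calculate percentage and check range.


Cr2O3% = 0.154 / 2.61 x 100 = 5.90%
Acceptable range: 2.2 to 3.5%
Within range: No


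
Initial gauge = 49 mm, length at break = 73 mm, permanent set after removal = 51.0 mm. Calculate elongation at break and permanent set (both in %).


Elongation at break = (73 - 49) / 49 x 100 = 49.0%
Permanent set = (51.0 - 49) / 49 x 100 = 4.1%


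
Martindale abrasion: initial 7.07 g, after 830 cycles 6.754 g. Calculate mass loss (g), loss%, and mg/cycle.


Loss = 7.07 - 6.754 = 0.316 g
Loss% = 0.316 / 7.07 x 100 = 4.47%
Rate = 0.316 / 830 x 1000 = 0.381 mg/cycle


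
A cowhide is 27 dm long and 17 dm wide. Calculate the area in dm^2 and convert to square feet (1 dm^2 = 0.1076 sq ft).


Area = 27 x 17 = 459 dm^2
Conversion: 459 x 0.1076 = 49.39 sq ft


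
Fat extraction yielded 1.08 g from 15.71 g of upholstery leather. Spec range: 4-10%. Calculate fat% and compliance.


Fat% = 1.08 / 15.71 x 100 = 6.9%
Spec range: 4-10%
Compliant: Yes


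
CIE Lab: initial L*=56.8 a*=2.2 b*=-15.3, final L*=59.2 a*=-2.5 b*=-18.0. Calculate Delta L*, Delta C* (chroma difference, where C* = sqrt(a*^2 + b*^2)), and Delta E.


Delta L* = 2.4
Delta C* = 2.72
Delta E = 5.93

Delta L* = 59.2 - 56.8 = 2.4
C1* = sqrt((2.2)^2 + (-15.3)^2) = 15.457
C2* = sqrt((-2.5)^2 + (-18.0)^2) = 18.173
Delta C* = 18.173 - 15.457 = 2.72
Delta E = sqrt((2.4)^2 + (-4.7)^2 + (-2.7)^2) = 5.93


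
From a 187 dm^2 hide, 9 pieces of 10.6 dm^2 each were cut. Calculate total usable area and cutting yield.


Total usable = 9 x 10.6 = 95.4 dm^2
Yield = 95.4 / 187 x 100 = 51.0%


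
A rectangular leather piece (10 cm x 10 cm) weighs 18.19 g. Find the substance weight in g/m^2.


1819.0 g/m^2


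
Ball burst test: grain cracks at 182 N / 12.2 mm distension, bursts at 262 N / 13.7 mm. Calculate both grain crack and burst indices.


Crack index = 14.9 N/mm
Burst index = 19.1 N/mm

Crack index = 182 / 12.2 = 14.9 N/mm
Burst index = 262 / 13.7 = 19.1 N/mm


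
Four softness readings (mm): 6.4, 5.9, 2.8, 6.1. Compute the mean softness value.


Sum = 6.4 + 5.9 + 2.8 + 6.1
Mean = 21.2 / 4 = 5.30 mm


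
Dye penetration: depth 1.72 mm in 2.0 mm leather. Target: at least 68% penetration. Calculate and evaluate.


Penetration = 1.72 / 2.0 x 100 = 86.0%
Target: 68%
Meets target: Yes


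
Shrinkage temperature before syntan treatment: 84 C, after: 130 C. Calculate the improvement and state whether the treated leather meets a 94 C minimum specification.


Improvement = 130 - 84 = 46 C
Spec check: 130 C >= 94 C? Yes


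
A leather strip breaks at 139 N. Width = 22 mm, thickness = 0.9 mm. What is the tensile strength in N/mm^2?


Cross-sectional area = 22 x 0.9 = 19.8 mm^2
Tensile strength = 139 / 19.8 = 7.02 N/mm^2


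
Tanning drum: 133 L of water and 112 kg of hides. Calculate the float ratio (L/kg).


Float ratio = water / hide weight
Ratio = 133 / 112 = 1.2


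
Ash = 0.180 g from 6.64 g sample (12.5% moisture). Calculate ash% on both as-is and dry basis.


As-is ash% = 0.180 / 6.64 x 100 = 2.71%
Dry mass = 6.64 x (100 - 12.5) / 100 = 5.81 g
Dry-basis ash% = 0.180 / 5.81 x 100 = 3.10%


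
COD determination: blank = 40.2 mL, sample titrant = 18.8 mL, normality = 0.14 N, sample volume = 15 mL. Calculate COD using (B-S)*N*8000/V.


1597.9 mg/L


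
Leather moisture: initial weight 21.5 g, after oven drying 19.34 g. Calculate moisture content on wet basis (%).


Moisture = 21.5 - 19.34 = 2.16 g
MC = 2.16 / 21.5 x 100 = 10.0%


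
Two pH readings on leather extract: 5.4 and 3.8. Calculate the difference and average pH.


Difference = 1.6
Average pH = 4.60

Difference = |5.4 - 3.8| = 1.6
Average = (5.4 + 3.8) / 2 = 4.60


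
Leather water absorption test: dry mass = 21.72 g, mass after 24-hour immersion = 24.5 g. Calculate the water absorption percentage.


Water absorbed = 24.5 - 21.72 = 2.78 g
WA% = 2.78 / 21.72 x 100 = 12.8%


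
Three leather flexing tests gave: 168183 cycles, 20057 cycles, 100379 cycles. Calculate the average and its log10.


Average = (168183 + 20057 + 100379) / 3 = 96206 cycles
log10(96206) = 4.98


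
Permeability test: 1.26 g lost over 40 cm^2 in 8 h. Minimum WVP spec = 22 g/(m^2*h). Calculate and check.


WVP = 1.26 / (40 x 8) x 10000 = 39.38 g/(m^2*h)
Minimum: 22 g/(m^2*h)
Meets spec: Yes


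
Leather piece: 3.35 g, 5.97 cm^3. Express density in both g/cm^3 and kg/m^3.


Density = 3.35 / 5.97 = 0.561 g/cm^3
Convert: 0.561 x 1000 = 561 kg/m^3


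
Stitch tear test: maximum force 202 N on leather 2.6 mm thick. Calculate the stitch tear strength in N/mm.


Stitch tear strength = force / thickness
STS = 202 / 2.6 = 77.7 N/mm


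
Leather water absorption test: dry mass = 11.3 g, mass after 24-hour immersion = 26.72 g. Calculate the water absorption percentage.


Water absorbed = 26.72 - 11.3 = 15.42 g
WA% = 15.42 / 11.3 x 100 = 136.5%


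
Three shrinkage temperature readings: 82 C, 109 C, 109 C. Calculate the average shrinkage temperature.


100.0 C

Average = (82 + 109 + 109) / 3
Average = 300 / 3 = 100.0 C


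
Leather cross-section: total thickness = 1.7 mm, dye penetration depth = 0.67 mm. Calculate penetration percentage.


39.4%


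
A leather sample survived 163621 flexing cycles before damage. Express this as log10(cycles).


log10(163621) = 5.21


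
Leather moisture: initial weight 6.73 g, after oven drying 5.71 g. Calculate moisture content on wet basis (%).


15.2%


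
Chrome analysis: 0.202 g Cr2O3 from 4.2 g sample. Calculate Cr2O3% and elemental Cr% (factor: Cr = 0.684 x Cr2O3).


Cr2O3% = 0.202 / 4.2 x 100 = 4.81%
Cr% = 4.81 x 0.684 = 3.29%


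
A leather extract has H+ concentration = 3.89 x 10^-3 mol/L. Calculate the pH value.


pH = 2.41

pH = -log10[H+]
pH = -log10(3.89 x 10^-3) = 2.41


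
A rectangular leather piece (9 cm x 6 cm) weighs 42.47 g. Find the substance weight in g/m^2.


7864.8 g/m^2


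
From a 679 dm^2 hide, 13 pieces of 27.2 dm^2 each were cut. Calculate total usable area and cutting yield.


Usable area = 353.6 dm^2
Yield = 52.1%


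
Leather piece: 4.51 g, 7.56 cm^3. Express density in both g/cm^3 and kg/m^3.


0.597 g/cm^3
597 kg/m^3


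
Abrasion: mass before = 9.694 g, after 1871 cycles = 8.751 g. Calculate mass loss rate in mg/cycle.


0.504 mg/cycle

Mass loss = 9.694 - 8.751 = 0.943 g
Rate = 0.943 / 1871 x 1000 = 0.504 mg/cycle


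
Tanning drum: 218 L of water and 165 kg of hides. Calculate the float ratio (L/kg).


Float ratio = water / hide weight
Ratio = 218 / 165 = 1.3


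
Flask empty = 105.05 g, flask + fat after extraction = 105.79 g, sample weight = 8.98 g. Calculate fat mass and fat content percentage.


Fat mass = 0.74 g
Fat content = 8.2%


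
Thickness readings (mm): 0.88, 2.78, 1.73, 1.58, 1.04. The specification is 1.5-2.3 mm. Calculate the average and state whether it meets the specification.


Sum = 8.01
Average = 8.01 / 5 = 1.60 mm
Specification range: 1.5 to 2.3 mm
Within spec: Yes


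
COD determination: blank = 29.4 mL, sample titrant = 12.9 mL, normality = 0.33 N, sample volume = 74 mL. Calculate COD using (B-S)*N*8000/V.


COD = (29.4 - 12.9) x 0.33 x 8000 / 74
COD = 16.5 x 0.33 x 8000 / 74
COD = 588.6 mg/L


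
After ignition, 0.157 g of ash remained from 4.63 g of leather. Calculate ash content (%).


3.39%


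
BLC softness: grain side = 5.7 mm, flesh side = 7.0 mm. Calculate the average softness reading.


Average = (5.7 + 7.0) / 2
Average = 6.35 mm


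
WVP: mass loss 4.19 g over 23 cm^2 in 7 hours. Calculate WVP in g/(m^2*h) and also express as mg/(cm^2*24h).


WVP = 4.19 / (23 x 7) x 10000 = 260.25 g/(m^2*h)
Mass loss in mg = 4.19 x 1000 = 4190 mg
Per cm^2 per 24h in mg: 4190 x 24 / (23 x 7) = 100560 / 161 = 624.60 mg/(cm^2*24h)


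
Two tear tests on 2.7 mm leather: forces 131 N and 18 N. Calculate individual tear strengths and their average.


Tear 1 = 48.5 N/mm
Tear 2 = 6.7 N/mm
Average = 27.6 N/mm

Tear 1 = 131 / 2.7 = 48.5 N/mm
Tear 2 = 18 / 2.7 = 6.7 N/mm
Average = (48.5 + 6.7) / 2 = 27.6 N/mm


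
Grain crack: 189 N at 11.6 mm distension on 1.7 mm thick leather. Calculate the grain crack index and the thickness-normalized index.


Crack index = 189 / 11.6 = 16.3 N/mm
Normalized = 16.3 / 1.7 = 9.6 N/mm per mm


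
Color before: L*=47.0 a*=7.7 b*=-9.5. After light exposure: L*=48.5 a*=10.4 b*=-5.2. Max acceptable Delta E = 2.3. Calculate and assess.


dL = 1.5, da = 2.7, db = 4.3
dE = sqrt((1.5)^2 + (2.7)^2 + (4.3)^2) = 5.29
Max = 2.3
Passes: No
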